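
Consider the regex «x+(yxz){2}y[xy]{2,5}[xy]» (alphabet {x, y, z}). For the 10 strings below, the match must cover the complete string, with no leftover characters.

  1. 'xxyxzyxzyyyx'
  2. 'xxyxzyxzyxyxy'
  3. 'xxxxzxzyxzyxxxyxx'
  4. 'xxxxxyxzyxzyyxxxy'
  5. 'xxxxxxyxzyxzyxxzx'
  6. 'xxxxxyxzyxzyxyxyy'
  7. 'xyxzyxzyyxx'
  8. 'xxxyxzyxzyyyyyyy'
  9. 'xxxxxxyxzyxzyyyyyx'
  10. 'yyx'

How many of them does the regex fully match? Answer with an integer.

1 → match
2 → match
3 → no match
4 → match
5 → no match
6 → match
7 → match
8 → match
9 → match
10 → no match — must start with 'x'
Total matched: 7

7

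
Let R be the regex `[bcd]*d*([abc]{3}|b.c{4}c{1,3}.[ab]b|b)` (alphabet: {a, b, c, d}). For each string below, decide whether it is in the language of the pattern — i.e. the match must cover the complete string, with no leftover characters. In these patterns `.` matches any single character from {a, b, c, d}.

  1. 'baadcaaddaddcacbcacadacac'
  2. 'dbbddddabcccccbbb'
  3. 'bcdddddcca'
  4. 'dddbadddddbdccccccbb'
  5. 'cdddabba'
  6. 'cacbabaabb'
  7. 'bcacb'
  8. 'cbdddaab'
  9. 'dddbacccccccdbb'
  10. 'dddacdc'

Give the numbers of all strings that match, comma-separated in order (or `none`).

1 → no match
2 → no match
3. 'bcdddddcca' → match
4 → no match
5. 'cdddabba' → no match
6. 'cacbabaabb' → no match
7. 'bcacb' → match
8. 'cbdddaab' → match
9 → match
10. 'dddacdc' → no match

3, 7, 8, 9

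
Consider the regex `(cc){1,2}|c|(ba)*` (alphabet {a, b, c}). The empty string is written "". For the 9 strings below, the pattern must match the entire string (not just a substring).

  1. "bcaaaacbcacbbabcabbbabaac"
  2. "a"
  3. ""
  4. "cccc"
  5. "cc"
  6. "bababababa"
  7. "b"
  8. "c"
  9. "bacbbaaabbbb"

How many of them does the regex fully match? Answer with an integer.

1 → no match
2 → no match
3 → match
4 → match
5 → match
6 → match
7 → no match
8 → match
9 → no match
Total matched: 5

5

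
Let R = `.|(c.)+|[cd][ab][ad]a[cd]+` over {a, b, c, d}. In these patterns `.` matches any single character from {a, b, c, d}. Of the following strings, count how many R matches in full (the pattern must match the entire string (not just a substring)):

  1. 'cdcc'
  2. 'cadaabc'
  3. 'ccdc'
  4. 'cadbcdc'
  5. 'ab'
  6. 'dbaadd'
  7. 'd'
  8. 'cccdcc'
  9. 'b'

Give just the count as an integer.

5

1. 'cdcc' → match
2. 'cadaabc' → no match
3. 'ccdc' → no match
4. 'cadbcdc' → no match
5. 'ab' → no match
6. 'dbaadd' → match
7. 'd' → match
8. 'cccdcc' → match
9. 'b' → match
Total matched: 5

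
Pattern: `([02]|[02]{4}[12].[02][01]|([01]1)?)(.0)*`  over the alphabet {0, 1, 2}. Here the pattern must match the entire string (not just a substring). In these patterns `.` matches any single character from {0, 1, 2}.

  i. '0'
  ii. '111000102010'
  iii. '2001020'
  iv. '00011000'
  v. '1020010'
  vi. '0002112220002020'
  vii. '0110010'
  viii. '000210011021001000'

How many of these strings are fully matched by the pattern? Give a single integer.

3

i → match
ii → match
iii → match
iv → no match
v → no match
vi → no match
vii → no match
viii → no match
Total matched: 3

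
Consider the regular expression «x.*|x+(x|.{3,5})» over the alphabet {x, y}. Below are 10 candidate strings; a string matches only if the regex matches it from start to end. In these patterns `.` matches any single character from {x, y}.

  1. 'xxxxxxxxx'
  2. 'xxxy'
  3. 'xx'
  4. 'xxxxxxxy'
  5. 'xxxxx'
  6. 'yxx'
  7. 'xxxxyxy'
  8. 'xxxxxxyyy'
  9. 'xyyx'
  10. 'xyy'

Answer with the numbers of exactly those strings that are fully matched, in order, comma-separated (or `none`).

1, 2, 3, 4, 5, 7, 8, 9, 10

1. 'xxxxxxxxx' → match
2. 'xxxy' → match
3. 'xx' → match
4. 'xxxxxxxy' → match
5. 'xxxxx' → match
6. 'yxx' → no match — must start with 'x'
7. 'xxxxyxy' → match
8. 'xxxxxxyyy' → match
9. 'xyyx' → match
10. 'xyy' → match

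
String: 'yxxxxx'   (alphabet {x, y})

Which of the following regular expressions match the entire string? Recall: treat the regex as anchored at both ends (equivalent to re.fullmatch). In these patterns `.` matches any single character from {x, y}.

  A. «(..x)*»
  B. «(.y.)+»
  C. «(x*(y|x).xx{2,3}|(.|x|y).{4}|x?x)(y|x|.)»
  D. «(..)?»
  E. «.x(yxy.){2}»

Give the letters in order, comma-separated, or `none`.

A → match
B → no match
C → match
D → no match
E → no match

A, C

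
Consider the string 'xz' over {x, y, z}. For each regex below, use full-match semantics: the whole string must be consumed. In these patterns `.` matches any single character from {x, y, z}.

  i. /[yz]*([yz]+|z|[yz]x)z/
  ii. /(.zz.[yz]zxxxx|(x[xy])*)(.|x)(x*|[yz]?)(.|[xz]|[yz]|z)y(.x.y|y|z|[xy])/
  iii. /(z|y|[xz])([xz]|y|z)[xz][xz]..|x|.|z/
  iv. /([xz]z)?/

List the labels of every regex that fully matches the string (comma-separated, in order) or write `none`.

iv

i → no match
ii → no match
iii → no match
iv → match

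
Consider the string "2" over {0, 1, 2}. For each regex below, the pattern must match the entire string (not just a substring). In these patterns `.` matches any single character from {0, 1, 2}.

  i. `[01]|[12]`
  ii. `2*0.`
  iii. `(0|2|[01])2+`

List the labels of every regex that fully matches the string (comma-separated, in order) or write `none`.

i

i → match
ii → no match
iii → no match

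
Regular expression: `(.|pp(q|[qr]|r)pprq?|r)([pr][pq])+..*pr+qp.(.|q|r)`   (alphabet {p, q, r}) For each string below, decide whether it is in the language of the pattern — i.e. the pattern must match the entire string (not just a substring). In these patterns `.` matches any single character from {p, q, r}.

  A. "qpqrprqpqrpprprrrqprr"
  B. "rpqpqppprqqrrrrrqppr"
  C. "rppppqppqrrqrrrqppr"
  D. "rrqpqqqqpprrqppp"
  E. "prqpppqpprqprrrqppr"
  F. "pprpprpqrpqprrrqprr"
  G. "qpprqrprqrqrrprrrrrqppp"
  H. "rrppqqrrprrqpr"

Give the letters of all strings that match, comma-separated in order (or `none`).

A → match
B → no match
C → no match
D → match
E → match
F → match
G → match
H → no match

A, D, E, F, G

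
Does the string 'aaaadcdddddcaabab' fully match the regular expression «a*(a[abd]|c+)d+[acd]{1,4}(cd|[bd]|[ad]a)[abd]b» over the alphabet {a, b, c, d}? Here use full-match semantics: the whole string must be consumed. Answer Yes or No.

No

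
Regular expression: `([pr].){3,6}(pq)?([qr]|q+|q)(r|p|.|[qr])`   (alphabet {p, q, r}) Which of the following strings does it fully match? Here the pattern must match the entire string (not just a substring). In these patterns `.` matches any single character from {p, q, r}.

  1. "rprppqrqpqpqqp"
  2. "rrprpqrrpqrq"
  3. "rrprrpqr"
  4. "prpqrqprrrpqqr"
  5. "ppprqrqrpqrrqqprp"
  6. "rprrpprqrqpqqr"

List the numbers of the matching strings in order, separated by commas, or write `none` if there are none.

1 → match
2 → match
3 → match
4 → match
5 → no match
6 → match

1, 2, 3, 4, 6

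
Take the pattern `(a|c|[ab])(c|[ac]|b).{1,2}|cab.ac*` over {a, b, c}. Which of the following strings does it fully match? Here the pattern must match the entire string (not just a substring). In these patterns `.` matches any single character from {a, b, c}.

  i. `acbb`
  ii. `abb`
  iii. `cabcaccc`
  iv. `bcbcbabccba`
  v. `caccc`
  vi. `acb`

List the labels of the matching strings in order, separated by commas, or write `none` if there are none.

i → match
ii → match
iii → match
iv → no match
v → no match
vi → match

i, ii, iii, vi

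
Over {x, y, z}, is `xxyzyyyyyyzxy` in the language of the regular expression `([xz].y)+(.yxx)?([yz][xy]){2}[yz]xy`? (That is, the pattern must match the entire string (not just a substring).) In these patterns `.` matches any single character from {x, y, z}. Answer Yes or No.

Yes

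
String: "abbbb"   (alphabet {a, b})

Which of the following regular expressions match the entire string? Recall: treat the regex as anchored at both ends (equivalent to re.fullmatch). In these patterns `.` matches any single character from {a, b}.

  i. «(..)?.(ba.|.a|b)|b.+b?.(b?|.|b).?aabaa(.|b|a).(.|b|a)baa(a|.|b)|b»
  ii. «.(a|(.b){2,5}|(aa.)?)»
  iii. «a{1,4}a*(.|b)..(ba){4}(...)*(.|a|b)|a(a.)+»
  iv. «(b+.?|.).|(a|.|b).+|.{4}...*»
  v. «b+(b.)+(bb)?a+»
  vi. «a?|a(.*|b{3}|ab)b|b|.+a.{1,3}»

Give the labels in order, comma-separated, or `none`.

ii, iv, vi

i → no match
ii → match
iii → no match
iv → match
v → no match — must start with "b"
vi → match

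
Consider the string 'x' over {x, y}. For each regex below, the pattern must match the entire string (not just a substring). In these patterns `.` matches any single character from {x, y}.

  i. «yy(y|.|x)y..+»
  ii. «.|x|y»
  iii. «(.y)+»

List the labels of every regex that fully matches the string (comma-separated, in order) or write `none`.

ii

i → no match — must start with 'yy'
ii → match
iii → no match — must end with 'y'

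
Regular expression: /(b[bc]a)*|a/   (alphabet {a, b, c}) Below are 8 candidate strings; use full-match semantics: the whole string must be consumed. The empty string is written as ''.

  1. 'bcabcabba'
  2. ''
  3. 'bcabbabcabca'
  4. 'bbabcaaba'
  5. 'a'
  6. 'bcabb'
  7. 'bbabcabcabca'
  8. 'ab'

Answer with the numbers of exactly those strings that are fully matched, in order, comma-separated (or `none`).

1 → match
2 → match
3 → match
4 → no match
5 → match
6 → no match
7 → match
8 → no match

1, 2, 3, 5, 7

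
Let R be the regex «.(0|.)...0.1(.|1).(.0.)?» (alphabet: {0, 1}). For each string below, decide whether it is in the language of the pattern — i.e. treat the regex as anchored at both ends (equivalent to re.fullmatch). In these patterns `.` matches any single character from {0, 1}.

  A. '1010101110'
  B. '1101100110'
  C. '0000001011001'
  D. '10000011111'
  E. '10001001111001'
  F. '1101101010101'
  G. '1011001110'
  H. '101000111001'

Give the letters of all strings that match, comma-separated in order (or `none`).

A, B, G

A → match
B → match
C → no match
D → no match
E → no match
F → no match
G → match
H → no match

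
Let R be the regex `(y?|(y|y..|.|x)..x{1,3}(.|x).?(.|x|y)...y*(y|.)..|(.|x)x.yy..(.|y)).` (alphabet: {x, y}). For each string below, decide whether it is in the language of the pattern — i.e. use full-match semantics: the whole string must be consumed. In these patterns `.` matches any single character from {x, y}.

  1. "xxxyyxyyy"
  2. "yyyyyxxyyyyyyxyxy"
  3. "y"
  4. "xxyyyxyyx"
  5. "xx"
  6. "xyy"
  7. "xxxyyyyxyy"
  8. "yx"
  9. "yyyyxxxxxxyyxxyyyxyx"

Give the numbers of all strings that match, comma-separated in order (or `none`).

1, 2, 3, 4, 8, 9

1 → match
2 → match
3 → match
4 → match
5 → no match
6 → no match
7 → no match
8 → match
9 → match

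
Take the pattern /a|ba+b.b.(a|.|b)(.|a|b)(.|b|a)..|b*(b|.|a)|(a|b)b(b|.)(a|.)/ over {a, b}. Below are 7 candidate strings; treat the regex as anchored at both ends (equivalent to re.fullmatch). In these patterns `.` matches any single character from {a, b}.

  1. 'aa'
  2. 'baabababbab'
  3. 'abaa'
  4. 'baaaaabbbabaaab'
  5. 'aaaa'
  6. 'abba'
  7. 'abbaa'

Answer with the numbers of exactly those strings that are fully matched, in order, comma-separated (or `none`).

1. 'aa' → no match
2. 'baabababbab' → no match
3. 'abaa' → match
4 → match
5. 'aaaa' → no match
6. 'abba' → match
7. 'abbaa' → no match

3, 4, 6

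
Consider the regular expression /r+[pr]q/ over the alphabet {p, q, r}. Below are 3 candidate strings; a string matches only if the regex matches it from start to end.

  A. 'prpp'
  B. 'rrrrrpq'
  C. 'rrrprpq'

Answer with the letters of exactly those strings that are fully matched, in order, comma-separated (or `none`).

A → no match — must start with 'r'
B → match
C → no match

B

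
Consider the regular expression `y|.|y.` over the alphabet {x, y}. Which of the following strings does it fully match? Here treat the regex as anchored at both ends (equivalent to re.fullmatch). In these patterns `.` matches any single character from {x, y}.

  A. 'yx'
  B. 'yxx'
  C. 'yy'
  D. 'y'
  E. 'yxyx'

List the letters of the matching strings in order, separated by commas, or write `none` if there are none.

A, C, D

A. 'yx' → match
B. 'yxx' → no match
C. 'yy' → match
D. 'y' → match
E. 'yxyx' → no match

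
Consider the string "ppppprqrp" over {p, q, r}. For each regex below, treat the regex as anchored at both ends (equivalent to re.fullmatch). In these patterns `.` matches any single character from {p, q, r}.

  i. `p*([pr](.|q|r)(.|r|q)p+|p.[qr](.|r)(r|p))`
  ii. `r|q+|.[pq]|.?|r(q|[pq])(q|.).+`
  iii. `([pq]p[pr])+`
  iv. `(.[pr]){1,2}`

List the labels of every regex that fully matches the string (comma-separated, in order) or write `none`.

i

i → match
ii → no match
iii → no match
iv → no match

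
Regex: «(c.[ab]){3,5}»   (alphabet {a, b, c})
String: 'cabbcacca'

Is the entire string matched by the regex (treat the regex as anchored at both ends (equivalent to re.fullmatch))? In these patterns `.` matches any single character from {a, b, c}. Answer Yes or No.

No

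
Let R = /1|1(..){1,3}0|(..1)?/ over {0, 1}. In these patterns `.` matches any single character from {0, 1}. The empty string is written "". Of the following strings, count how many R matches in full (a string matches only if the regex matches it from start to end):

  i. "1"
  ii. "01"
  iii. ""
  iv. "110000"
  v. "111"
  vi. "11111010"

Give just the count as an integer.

5

i → match
ii → no match
iii → match
iv → match
v → match
vi → match
Total matched: 5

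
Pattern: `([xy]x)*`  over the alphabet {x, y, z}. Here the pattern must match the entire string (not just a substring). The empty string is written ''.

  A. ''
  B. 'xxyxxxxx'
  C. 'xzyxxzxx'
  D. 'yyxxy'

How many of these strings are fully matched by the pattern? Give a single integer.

2

A. '' → match
B. 'xxyxxxxx' → match
C. 'xzyxxzxx' → no match
D. 'yyxxy' → no match
Total matched: 2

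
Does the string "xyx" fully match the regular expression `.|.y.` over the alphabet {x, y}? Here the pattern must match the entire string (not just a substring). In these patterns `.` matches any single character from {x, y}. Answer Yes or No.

Yes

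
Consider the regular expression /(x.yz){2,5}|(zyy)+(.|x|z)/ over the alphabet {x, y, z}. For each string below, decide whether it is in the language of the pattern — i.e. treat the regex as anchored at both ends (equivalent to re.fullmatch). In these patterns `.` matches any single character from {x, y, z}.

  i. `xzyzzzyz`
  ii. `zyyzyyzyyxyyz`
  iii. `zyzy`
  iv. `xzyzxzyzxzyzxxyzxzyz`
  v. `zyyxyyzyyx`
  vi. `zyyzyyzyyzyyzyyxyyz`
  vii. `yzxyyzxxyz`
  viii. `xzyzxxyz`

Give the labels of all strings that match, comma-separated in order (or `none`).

iv, viii

i → no match
ii → no match
iii → no match
iv → match
v → no match
vi → no match
vii → no match
viii → match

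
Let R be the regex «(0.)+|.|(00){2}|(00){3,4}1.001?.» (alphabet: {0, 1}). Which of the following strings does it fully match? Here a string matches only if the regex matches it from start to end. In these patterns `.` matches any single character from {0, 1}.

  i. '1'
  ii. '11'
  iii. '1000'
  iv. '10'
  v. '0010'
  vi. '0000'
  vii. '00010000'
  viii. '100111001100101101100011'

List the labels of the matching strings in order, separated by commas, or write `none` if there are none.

i → match
ii → no match
iii → no match
iv → no match
v → no match
vi → match
vii → match
viii → no match

i, vi, vii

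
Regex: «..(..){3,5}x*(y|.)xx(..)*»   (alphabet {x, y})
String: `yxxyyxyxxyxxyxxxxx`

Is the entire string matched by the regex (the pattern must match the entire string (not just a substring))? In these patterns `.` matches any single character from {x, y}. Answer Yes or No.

Yes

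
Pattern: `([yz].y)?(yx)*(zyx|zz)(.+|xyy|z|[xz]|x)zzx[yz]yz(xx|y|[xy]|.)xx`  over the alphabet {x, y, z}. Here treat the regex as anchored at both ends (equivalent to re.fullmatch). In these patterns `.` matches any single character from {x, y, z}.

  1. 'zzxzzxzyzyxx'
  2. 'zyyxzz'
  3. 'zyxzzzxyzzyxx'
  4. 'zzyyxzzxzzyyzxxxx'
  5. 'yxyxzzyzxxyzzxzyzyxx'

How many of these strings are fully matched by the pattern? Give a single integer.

1 → match
2 → no match — must end with 'xx'
3 → no match
4 → no match
5 → match
Total matched: 2

2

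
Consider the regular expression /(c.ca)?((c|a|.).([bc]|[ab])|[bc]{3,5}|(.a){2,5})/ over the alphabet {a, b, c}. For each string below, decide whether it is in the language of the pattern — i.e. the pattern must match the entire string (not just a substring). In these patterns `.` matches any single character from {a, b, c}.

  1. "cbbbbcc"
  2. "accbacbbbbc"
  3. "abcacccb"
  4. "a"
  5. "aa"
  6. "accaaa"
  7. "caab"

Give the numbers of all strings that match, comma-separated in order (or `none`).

1 → no match
2 → no match
3 → no match
4 → no match
5 → no match
6 → no match
7 → no match

none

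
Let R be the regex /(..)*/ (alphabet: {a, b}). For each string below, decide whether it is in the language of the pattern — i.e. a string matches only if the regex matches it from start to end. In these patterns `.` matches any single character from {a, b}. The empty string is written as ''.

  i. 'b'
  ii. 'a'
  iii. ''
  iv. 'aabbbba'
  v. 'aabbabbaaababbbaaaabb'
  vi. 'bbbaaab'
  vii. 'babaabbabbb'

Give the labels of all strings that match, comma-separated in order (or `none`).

iii

i. 'b' → no match
ii. 'a' → no match
iii. '' → match
iv. 'aabbbba' → no match
v → no match
vi. 'bbbaaab' → no match
vii. 'babaabbabbb' → no match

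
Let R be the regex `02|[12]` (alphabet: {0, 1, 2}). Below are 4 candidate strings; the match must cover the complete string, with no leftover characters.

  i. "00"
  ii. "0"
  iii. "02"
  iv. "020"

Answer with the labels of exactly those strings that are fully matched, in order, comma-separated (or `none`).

i → no match
ii → no match
iii → match
iv → no match

iii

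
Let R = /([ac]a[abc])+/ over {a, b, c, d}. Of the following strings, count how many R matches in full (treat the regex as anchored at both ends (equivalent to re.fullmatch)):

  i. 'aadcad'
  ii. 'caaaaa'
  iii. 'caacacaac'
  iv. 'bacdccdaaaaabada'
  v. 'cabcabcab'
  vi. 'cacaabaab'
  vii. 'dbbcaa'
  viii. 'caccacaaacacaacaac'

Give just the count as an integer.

5

i. 'aadcad' → no match
ii. 'caaaaa' → match
iii. 'caacacaac' → match
iv → no match
v. 'cabcabcab' → match
vi. 'cacaabaab' → match
vii. 'dbbcaa' → no match
viii → match
Total matched: 5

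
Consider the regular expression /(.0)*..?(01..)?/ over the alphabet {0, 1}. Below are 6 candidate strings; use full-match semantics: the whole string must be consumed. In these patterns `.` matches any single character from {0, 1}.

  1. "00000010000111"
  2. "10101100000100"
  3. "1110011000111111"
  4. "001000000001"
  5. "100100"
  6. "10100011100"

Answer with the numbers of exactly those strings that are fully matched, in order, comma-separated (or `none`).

1, 4, 5

1 → match
2 → no match
3 → no match
4. "001000000001" → match
5. "100100" → match
6. "10100011100" → no match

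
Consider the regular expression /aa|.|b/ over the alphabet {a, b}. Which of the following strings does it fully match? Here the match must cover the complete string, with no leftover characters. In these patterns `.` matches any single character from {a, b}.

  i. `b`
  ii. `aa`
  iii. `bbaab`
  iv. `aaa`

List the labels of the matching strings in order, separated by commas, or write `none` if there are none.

i → match
ii → match
iii → no match
iv → no match

i, ii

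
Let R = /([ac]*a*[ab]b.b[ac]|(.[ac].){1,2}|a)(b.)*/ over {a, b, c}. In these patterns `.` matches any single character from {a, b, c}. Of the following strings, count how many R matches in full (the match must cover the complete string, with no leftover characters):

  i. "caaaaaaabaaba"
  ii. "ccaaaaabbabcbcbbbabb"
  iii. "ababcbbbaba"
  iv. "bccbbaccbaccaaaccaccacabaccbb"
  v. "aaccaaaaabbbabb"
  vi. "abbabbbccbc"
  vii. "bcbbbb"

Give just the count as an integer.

3

i → no match
ii → match
iii → match
iv → no match
v → match
vi → no match
vii → no match
Total matched: 3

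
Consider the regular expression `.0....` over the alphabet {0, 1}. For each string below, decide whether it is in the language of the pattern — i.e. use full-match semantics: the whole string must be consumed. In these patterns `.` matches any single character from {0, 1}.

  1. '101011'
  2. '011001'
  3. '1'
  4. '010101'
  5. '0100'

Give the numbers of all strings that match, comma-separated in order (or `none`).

1

1. '101011' → match
2. '011001' → no match
3. '1' → no match
4. '010101' → no match
5. '0100' → no match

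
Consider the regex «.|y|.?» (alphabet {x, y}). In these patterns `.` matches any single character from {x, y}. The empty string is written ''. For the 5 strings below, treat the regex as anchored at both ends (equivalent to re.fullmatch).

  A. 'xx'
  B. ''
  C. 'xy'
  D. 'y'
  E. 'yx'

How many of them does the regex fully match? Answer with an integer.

2

A → no match
B → match
C → no match
D → match
E → no match
Total matched: 2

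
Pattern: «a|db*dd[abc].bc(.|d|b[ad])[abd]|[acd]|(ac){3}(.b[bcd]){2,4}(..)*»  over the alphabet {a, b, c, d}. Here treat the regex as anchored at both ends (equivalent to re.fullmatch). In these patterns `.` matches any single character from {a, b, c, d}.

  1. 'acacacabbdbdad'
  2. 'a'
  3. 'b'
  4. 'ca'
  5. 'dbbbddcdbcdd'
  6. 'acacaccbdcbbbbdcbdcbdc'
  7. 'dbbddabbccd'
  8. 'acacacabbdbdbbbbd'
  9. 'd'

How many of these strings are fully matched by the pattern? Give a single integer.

7

1 → match
2. 'a' → match
3. 'b' → no match
4. 'ca' → no match
5. 'dbbbddcdbcdd' → match
6 → match
7. 'dbbddabbccd' → match
8 → match
9. 'd' → match
Total matched: 7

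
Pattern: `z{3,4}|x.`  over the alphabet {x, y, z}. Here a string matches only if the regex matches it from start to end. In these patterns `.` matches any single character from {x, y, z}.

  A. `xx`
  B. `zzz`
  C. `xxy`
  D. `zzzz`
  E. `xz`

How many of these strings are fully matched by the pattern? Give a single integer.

A → match
B → match
C → no match
D → match
E → match
Total matched: 4

4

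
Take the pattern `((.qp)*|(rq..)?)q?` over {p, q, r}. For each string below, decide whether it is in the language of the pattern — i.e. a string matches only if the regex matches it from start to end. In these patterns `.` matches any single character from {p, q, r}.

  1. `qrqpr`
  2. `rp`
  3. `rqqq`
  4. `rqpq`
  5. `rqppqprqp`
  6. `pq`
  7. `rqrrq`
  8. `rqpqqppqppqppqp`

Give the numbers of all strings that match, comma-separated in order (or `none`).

3, 4, 5, 7, 8

1. `qrqpr` → no match
2. `rp` → no match
3. `rqqq` → match
4. `rqpq` → match
5. `rqppqprqp` → match
6. `pq` → no match
7. `rqrrq` → match
8 → match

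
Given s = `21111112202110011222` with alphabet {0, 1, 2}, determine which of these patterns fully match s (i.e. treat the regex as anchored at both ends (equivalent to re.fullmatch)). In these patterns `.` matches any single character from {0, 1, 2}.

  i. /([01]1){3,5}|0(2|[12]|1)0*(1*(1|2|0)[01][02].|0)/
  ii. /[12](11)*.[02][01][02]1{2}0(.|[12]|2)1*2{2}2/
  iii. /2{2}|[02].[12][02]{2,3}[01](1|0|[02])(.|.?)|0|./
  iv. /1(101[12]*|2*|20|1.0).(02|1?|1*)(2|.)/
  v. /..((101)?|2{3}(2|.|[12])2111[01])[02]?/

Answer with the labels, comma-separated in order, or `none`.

i → no match
ii → match
iii → no match
iv → no match — must start with `1`
v → no match

ii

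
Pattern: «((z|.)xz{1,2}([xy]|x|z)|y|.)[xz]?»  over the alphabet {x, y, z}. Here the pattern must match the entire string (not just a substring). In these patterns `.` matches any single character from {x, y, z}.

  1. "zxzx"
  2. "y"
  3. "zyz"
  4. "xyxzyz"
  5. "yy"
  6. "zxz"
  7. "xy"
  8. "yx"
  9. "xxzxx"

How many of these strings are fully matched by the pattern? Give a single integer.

1 → match
2 → match
3 → no match
4 → no match
5 → no match
6 → no match
7 → no match
8 → match
9 → match
Total matched: 4

4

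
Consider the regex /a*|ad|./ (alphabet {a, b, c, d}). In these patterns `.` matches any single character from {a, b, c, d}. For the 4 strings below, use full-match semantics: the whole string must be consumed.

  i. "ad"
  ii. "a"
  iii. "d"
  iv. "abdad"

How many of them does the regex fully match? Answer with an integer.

3

i → match
ii → match
iii → match
iv → no match
Total matched: 3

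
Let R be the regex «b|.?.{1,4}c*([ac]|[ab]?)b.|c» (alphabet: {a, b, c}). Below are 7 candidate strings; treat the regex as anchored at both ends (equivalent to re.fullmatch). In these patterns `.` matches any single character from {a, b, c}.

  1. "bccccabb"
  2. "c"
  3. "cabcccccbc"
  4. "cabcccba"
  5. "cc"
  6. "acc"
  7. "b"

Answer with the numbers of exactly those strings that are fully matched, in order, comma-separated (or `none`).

1, 2, 3, 4, 7

1. "bccccabb" → match
2. "c" → match
3. "cabcccccbc" → match
4. "cabcccba" → match
5. "cc" → no match
6. "acc" → no match
7. "b" → match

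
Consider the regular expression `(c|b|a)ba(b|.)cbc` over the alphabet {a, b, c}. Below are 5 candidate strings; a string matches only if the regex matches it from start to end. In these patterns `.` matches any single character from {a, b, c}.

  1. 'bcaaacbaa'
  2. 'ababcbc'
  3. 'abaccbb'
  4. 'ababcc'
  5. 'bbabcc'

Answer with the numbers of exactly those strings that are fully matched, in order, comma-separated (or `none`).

1 → no match — must end with 'cbc'
2 → match
3 → no match — must end with 'cbc'
4 → no match — must end with 'cbc'
5 → no match — must end with 'cbc'

2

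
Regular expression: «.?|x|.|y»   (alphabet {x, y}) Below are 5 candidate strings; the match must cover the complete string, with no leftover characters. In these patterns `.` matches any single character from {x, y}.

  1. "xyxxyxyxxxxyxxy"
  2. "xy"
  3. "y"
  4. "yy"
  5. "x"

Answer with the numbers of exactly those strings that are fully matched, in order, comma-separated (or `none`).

1 → no match
2 → no match
3 → match
4 → no match
5 → match

3, 5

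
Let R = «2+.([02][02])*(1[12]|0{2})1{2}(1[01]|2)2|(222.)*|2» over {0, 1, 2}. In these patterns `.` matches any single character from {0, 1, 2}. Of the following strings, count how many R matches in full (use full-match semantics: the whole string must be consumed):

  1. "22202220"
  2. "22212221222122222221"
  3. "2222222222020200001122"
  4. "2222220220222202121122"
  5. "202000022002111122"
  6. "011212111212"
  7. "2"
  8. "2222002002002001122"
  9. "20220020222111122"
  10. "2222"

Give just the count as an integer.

1. "22202220" → match
2 → match
3 → match
4 → match
5 → match
6. "011212111212" → no match
7. "2" → match
8 → match
9 → no match
10. "2222" → match
Total matched: 8

8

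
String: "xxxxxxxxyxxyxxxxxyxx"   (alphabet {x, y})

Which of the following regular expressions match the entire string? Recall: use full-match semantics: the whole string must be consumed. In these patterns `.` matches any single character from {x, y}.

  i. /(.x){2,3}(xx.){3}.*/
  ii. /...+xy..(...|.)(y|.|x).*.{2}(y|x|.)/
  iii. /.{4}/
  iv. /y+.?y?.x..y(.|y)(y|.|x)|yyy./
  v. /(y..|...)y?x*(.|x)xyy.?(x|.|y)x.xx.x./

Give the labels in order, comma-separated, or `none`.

i → match
ii → match
iii → no match
iv → no match
v → no match

i, ii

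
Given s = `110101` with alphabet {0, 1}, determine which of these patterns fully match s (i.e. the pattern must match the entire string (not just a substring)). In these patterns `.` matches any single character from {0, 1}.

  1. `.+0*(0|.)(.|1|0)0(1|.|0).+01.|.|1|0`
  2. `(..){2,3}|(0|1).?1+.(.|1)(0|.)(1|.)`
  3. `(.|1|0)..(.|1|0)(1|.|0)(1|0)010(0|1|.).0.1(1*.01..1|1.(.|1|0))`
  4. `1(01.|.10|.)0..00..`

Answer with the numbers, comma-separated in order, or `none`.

1 → no match
2 → match
3 → no match
4 → no match

2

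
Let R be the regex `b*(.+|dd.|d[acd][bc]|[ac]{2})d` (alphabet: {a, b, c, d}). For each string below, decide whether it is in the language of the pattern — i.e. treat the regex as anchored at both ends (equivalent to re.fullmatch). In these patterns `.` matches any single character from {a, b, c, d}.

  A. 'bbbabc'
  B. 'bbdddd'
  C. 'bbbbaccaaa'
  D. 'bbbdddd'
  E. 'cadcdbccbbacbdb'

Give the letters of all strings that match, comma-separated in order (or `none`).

B, D

A. 'bbbabc' → no match — must end with 'd'
B. 'bbdddd' → match
C. 'bbbbaccaaa' → no match — must end with 'd'
D. 'bbbdddd' → match
E → no match — must end with 'd'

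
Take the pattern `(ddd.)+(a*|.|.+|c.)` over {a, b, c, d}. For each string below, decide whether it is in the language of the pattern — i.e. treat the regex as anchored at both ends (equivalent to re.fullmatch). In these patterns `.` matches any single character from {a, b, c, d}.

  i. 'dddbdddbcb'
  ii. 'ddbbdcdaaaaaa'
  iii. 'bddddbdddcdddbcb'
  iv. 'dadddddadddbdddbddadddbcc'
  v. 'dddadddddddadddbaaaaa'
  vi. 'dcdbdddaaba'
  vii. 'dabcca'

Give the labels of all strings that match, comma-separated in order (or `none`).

i, v

i → match
ii → no match — must start with 'ddd'
iii → no match — must start with 'ddd'
iv → no match — must start with 'ddd'
v → match
vi → no match — must start with 'ddd'
vii → no match — must start with 'ddd'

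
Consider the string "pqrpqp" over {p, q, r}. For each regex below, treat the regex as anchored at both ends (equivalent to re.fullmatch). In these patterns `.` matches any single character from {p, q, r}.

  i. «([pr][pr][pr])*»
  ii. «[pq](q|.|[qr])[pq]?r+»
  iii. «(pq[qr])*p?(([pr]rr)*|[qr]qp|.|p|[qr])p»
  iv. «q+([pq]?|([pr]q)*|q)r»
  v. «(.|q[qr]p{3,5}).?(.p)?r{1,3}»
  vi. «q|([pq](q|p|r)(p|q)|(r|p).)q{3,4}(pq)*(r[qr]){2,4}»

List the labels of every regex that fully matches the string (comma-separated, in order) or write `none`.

i → no match
ii → no match — must end with "r"
iii → match
iv → no match — must start with "q"
v → no match — must end with "r"
vi → no match

iii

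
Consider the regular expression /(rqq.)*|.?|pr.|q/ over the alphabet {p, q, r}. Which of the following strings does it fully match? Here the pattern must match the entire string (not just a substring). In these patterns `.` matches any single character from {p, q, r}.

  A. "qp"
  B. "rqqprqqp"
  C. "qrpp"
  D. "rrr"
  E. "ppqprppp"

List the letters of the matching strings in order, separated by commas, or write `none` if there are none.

B

A → no match
B → match
C → no match
D → no match
E → no match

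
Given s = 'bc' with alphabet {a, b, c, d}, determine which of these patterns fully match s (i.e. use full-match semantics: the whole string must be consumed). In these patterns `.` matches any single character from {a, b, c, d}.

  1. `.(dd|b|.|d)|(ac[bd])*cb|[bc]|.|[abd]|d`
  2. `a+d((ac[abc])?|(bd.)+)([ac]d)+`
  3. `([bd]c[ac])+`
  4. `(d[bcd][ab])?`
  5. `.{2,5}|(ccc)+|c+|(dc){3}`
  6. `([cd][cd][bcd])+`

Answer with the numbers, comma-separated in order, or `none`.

1 → match
2 → no match — must start with 'a'
3 → no match
4 → no match
5 → match
6 → no match

1, 5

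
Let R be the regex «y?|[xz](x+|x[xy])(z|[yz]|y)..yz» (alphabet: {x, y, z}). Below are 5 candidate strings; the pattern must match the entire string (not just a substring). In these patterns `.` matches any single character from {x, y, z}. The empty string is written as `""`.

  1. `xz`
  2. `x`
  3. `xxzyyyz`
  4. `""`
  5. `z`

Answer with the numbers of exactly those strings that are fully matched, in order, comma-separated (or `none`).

1 → no match
2 → no match
3 → match
4 → match
5 → no match

3, 4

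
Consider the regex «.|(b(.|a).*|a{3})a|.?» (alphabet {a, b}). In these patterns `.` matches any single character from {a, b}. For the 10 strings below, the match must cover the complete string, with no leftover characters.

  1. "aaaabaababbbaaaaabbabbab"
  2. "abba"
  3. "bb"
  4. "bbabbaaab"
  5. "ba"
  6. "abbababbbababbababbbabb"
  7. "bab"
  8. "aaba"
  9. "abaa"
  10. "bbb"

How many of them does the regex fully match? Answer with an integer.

0

1 → no match
2 → no match
3 → no match
4 → no match
5 → no match
6 → no match
7 → no match
8 → no match
9 → no match
10 → no match
Total matched: 0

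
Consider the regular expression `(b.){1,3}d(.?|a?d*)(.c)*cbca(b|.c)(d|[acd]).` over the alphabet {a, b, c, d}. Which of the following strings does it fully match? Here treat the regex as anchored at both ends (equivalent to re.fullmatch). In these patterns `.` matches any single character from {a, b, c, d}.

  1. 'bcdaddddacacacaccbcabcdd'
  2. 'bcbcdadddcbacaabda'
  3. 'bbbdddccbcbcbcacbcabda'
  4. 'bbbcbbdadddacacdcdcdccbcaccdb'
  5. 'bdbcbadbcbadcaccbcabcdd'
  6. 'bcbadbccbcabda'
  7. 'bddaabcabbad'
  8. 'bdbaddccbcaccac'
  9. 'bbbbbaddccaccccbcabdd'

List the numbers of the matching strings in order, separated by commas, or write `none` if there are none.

1, 4, 6, 8, 9

1 → match
2 → no match
3 → no match
4 → match
5 → no match
6 → match
7 → no match
8 → match
9 → match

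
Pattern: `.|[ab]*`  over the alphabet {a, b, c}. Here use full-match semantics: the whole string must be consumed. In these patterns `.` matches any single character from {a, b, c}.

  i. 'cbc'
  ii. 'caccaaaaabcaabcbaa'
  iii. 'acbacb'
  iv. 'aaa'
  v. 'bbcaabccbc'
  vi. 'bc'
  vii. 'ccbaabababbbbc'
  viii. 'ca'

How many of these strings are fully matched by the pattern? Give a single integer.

i → no match
ii → no match
iii → no match
iv → match
v → no match
vi → no match
vii → no match
viii → no match
Total matched: 1

1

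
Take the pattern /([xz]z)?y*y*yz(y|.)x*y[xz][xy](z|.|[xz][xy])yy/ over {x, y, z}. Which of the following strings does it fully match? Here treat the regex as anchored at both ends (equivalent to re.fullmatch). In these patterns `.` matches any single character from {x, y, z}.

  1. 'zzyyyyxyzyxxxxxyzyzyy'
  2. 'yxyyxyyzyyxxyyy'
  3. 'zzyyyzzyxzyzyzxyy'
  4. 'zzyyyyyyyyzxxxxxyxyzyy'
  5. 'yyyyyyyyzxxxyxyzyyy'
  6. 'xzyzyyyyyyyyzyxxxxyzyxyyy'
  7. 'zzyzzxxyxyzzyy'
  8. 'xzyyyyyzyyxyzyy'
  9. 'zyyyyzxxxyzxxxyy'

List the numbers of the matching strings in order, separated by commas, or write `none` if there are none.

1 → no match
2 → no match
3 → no match
4 → match
5 → match
6 → no match
7 → no match
8 → match
9 → no match

4, 5, 8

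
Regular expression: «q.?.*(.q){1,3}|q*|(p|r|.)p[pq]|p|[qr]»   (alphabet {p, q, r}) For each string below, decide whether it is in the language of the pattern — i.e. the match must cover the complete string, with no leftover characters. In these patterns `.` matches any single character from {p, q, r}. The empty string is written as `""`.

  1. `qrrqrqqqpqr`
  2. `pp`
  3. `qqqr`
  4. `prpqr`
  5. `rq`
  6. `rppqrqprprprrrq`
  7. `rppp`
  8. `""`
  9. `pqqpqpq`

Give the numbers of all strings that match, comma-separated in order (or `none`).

1 → no match
2 → no match
3 → no match
4 → no match
5 → no match
6 → no match
7 → no match
8 → match
9 → no match

8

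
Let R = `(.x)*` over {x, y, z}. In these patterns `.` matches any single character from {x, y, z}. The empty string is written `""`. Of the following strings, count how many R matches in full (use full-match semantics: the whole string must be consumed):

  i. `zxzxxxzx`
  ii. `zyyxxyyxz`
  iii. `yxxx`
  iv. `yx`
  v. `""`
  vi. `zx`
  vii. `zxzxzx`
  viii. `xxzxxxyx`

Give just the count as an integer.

7

i → match
ii → no match
iii → match
iv → match
v → match
vi → match
vii → match
viii → match
Total matched: 7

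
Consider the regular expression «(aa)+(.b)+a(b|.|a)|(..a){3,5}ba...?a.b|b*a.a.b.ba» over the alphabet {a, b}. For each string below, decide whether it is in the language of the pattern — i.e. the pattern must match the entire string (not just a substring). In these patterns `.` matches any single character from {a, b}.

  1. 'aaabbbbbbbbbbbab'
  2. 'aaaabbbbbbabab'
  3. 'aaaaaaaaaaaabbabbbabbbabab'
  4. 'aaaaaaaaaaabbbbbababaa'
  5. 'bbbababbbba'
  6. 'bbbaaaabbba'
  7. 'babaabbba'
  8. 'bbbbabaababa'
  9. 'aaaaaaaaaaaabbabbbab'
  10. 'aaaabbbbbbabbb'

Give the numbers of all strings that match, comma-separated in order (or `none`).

1 → match
2 → match
3 → match
4 → match
5 → match
6 → match
7 → match
8 → match
9 → match
10 → no match

1, 2, 3, 4, 5, 6, 7, 8, 9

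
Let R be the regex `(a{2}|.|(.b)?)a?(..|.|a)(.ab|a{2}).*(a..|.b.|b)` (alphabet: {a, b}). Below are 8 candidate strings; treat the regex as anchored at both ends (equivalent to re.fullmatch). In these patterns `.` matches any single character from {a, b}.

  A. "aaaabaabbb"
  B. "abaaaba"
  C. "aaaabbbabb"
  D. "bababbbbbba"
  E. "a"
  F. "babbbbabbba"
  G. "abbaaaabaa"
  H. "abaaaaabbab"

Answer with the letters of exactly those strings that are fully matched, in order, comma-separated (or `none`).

A → match
B → match
C → match
D → match
E → no match
F → no match
G → no match
H → match

A, B, C, D, H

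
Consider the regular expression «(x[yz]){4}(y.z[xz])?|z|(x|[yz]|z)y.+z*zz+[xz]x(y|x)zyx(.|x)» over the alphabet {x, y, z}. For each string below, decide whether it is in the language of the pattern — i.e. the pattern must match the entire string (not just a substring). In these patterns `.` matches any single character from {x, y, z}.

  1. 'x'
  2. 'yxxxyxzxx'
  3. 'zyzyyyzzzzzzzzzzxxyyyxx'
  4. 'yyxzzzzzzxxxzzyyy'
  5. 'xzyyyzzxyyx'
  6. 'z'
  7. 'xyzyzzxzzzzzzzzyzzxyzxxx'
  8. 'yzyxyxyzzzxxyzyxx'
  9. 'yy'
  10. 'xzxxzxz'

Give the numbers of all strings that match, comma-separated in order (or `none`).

1 → no match
2 → no match
3 → no match
4 → no match
5 → no match
6 → match
7 → no match
8 → no match
9 → no match
10 → no match

6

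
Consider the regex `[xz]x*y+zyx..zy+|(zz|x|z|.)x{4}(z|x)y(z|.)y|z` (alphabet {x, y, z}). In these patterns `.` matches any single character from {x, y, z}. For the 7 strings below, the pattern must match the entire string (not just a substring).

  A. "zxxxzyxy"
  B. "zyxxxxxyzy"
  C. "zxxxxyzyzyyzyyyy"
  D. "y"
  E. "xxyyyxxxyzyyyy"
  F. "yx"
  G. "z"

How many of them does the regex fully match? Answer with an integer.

A → no match
B → no match
C → no match
D → no match
E → no match
F → no match
G → match
Total matched: 1

1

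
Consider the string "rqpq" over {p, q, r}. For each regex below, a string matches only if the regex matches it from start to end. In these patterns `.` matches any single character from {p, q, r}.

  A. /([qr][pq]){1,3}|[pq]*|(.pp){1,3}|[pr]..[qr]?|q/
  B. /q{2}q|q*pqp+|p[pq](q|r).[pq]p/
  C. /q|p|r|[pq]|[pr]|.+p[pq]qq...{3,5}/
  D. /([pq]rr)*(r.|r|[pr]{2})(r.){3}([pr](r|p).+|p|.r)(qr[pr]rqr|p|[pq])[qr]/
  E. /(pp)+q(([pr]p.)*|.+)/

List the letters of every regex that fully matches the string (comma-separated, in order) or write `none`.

A → match
B → no match
C → no match
D → no match
E → no match — must start with "pp"

A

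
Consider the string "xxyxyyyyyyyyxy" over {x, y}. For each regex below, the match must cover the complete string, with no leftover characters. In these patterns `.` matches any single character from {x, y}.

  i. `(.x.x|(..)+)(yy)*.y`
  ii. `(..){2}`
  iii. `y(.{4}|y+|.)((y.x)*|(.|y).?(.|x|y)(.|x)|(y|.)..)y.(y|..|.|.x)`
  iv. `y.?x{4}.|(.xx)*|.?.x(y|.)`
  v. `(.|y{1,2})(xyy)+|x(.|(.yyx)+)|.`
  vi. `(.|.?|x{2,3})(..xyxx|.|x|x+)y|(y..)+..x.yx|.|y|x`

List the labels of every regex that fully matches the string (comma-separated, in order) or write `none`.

i

i → match
ii → no match
iii → no match — must start with "y"
iv → no match
v → no match
vi → no match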